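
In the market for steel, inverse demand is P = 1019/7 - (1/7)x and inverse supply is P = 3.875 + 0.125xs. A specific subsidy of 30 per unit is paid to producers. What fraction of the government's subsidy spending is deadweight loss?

DWL / government spending = 56/641

Pre-subsidy: 1019/7 - (1/7)x = 3.875 + 0.125x gives x* = 529 and P* = 70.
With the subsidy, sellers receive Ps = Pb + 30 for each unit, where Pb is the price buyers pay.
On the curves, Pb = 1019/7 - (1/7)x and Ps = 3.875 + 0.125x; the wedge Ps − Pb = 30 gives 3.875 + 0.125x − (1019/7 - (1/7)x) = 30, so x' = 641.
Then Pb = 1019/7 − (1/7)·641 = 54 and Ps = 3.875 + 0.125·641 = 84.
ΔCS = ½(529 + 641)(70 − 54) = 9360; ΔPS = ½(529 + 641)(84 − 70) = 8190.
Government spending = 30 × 641 = 19230.
DWL = ½ × 30 × (641 − 529) = 1680; fraction = 1680 / 19230 = 56/641.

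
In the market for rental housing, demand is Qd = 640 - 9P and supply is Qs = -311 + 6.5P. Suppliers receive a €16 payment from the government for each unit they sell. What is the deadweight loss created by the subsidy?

Pre-subsidy: 640 - 9P = -311 + 6.5P gives P* = 1902/31, Q* = 2722/31.
With the subsidy, sellers receive Ps = Pb + 16 for each unit, where Pb is the price buyers pay.
Supply in terms of Pb becomes Qs = -311 + 6.5(Pb + 16) = -207 + 6.5Pb. Setting this equal to demand: 640 - 9Pb = -207 + 6.5Pb, so Pb = 1694/31.
Sellers receive Ps = 1694/31 + 16 = 2190/31; Q' = 640 − 9·(1694/31) = 4594/31.
The subsidy expands output by 4594/31 − 2722/31 = 1872/31 past the efficient level; on those units the gap between marginal cost and willingness to pay runs from 0 up to 16.
DWL = ½ × 16 × 1872/31 = 14976/31.

Deadweight loss = 14976/31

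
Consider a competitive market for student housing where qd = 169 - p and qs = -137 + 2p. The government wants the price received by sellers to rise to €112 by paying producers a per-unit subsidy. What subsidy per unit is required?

At a seller price of 112, quantity supplied is -137 + 2·112 = 87.
Buyers absorb 87 only when they pay pb with 169 − 1·pb = 87, i.e. pb = 82.
s = ps − pb = 112 − 82 = 30.

Required subsidy s = €30 per unit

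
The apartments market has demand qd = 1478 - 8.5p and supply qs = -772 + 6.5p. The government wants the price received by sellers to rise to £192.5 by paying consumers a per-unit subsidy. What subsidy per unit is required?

At a seller price of 192.5, quantity supplied is -772 + 6.5·192.5 = 479.25.
Buyers absorb 479.25 only when they pay pb with 1478 − 8.5·pb = 479.25, i.e. pb = 117.5.
s = ps − pb = 192.5 − 117.5 = 75.

Required subsidy s = £75 per unit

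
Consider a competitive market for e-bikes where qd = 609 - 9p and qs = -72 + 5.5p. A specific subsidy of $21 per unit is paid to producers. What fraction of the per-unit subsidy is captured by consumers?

Pre-subsidy: 609 - 9p = -72 + 5.5p gives p* = 1362/29, q* = 5403/29.
With the subsidy, sellers receive ps = pb + 21 for each unit, where pb is the price buyers pay.
Supply in terms of pb becomes qs = -72 + 5.5(pb + 21) = 43.5 + 5.5pb. Setting this equal to demand: 609 - 9pb = 43.5 + 5.5pb, so pb = 39.
Sellers receive ps = 39 + 21 = 60; q' = 609 − 9·39 = 258.
Buyers' price falls by p* − pb = 1362/29 − 39 = 231/29; sellers' price rises by ps − p* = 60 − 1362/29 = 378/29.
So consumers capture (231/29)/21 = 11/29 of each unit of subsidy.

Consumer share = 11/29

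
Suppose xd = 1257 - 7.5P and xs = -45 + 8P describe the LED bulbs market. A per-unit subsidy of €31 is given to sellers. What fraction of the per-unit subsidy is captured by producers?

Producer share = 15/31

Pre-subsidy: 1257 - 7.5P = -45 + 8P gives P* = 84, x* = 627.
With the subsidy, sellers receive Ps = Pb + 31 for each unit, where Pb is the price buyers pay.
Supply in terms of Pb becomes xs = -45 + 8(Pb + 31) = 203 + 8Pb. Setting this equal to demand: 1257 - 7.5Pb = 203 + 8Pb, so Pb = 68.
Sellers receive Ps = 68 + 31 = 99; x' = 1257 − 7.5·68 = 747.
Buyers' price falls by P* − Pb = 84 − 68 = 16; sellers' price rises by Ps − P* = 99 − 84 = 15.
So producers capture 15/31 = 15/31 of each unit of subsidy.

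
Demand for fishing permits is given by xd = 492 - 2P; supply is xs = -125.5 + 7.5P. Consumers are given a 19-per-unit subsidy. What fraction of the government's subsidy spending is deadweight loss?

DWL / government spending = 15/392

Pre-subsidy: 492 - 2P = -125.5 + 7.5P gives P* = 65, x* = 362.
With the rebate, buyers effectively pay Pb = Ps − 19, where Ps is the price sellers receive.
Demand in terms of Ps becomes xd = 492 − 2(Ps − 19) = 530 - 2Ps. Setting this equal to supply: 530 - 2Ps = -125.5 + 7.5Ps, so Ps = 69.
Buyers pay Pb = 69 − 19 = 50; x' = -125.5 + 7.5·69 = 392.
ΔCS = ½(362 + 392)(65 − 50) = 5655; ΔPS = ½(362 + 392)(69 − 65) = 1508.
Government spending = 19 × 392 = 7448.
DWL = ½ × 19 × (392 − 362) = 285; fraction = 285 / 7448 = 15/392.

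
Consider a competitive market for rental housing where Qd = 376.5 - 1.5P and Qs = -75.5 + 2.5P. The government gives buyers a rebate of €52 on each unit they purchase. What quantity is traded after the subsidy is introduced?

Q' = 255.75

Pre-subsidy: 376.5 - 1.5P = -75.5 + 2.5P gives P* = 113, Q* = 207.
With the rebate, buyers effectively pay Pb = Ps − 52, where Ps is the price sellers receive.
Demand in terms of Ps becomes Qd = 376.5 − 1.5(Ps − 52) = 454.5 - 1.5Ps. Setting this equal to supply: 454.5 - 1.5Ps = -75.5 + 2.5Ps, so Ps = 132.5.
Buyers pay Pb = 132.5 − 52 = 80.5; Q' = -75.5 + 2.5·132.5 = 255.75.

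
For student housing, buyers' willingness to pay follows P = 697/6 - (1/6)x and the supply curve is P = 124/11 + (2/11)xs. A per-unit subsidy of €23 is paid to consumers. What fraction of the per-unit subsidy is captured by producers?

Pre-subsidy: 697/6 - (1/6)x = 124/11 + (2/11)x gives x* = 301 and P* = 66.
With the rebate, buyers effectively pay Pb = Ps − 23, where Ps is the price sellers receive.
On the curves, Pb = 697/6 - (1/6)x and Ps = 124/11 + (2/11)x; the wedge Ps − Pb = 23 gives 124/11 + (2/11)x − (697/6 - (1/6)x) = 23, so x' = 367.
Then Pb = 697/6 − (1/6)·367 = 55 and Ps = 124/11 + (2/11)·367 = 78.
Buyers' price falls by P* − Pb = 66 − 55 = 11; sellers' price rises by Ps − P* = 78 − 66 = 12.
So producers capture 12/23 = 12/23 of each unit of subsidy.

Producer share = 12/23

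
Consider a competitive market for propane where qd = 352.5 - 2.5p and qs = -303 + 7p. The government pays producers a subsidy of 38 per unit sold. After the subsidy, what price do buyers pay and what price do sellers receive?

Buyers pay 41; sellers receive 79

Pre-subsidy: 352.5 - 2.5p = -303 + 7p gives p* = 69, q* = 180.
With the subsidy, sellers receive ps = pb + 38 for each unit, where pb is the price buyers pay.
Supply in terms of pb becomes qs = -303 + 7(pb + 38) = -37 + 7pb. Setting this equal to demand: 352.5 - 2.5pb = -37 + 7pb, so pb = 41.
Sellers receive ps = 41 + 38 = 79; q' = 352.5 − 2.5·41 = 250.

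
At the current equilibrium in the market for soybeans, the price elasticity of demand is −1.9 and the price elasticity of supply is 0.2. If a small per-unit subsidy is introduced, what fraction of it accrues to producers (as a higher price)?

Producer share = 19/21

For a small subsidy around the equilibrium, the benefit split depends on the relative slopes, which at a point are proportional to the elasticities.
Buyer share = εs/(εs + |εd|) = 0.2/(0.2 + 1.9) = 2/21; seller share = |εd|/(εs + |εd|) = 19/21.
So producers capture 19/21 of the subsidy.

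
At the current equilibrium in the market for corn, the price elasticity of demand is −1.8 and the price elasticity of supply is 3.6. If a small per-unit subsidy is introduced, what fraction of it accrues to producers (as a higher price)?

For a small subsidy around the equilibrium, the benefit split depends on the relative slopes, which at a point are proportional to the elasticities.
Buyer share = εs/(εs + |εd|) = 3.6/(3.6 + 1.8) = 2/3; seller share = |εd|/(εs + |εd|) = 1/3.
So producers capture 1/3 of the subsidy.

Producer share = 1/3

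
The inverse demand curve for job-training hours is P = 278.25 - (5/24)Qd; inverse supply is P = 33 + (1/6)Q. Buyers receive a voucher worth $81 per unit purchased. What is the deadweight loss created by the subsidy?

Pre-subsidy: 278.25 - (5/24)Q = 33 + (1/6)Q gives Q* = 654 and P* = 142.
With the rebate, buyers effectively pay Pb = Ps − 81, where Ps is the price sellers receive.
On the curves, Pb = 278.25 - (5/24)Q and Ps = 33 + (1/6)Q; the wedge Ps − Pb = 81 gives 33 + (1/6)Q − (278.25 - (5/24)Q) = 81, so Q' = 870.
Then Pb = 278.25 − (5/24)·870 = 97 and Ps = 33 + (1/6)·870 = 178.
The subsidy expands output by 870 − 654 = 216 past the efficient level; on those units the gap between marginal cost and willingness to pay runs from 0 up to 81.
DWL = ½ × 81 × 216 = 8748.

Deadweight loss = $8748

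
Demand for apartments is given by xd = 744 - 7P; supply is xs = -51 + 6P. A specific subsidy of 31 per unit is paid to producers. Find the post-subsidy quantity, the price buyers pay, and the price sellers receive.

Pre-subsidy: 744 - 7P = -51 + 6P gives P* = 795/13, x* = 4107/13.
With the subsidy, sellers receive Ps = Pb + 31 for each unit, where Pb is the price buyers pay.
Supply in terms of Pb becomes xs = -51 + 6(Pb + 31) = 135 + 6Pb. Setting this equal to demand: 744 - 7Pb = 135 + 6Pb, so Pb = 609/13.
Sellers receive Ps = 609/13 + 31 = 1012/13; x' = 744 − 7·(609/13) = 5409/13.

x' = 5409/13; buyers pay 609/13; sellers receive 1012/13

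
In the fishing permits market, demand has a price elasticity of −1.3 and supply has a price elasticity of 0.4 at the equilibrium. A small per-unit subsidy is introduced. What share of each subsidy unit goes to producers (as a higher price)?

For a small subsidy around the equilibrium, the benefit split depends on the relative slopes, which at a point are proportional to the elasticities.
Buyer share = εs/(εs + |εd|) = 0.4/(0.4 + 1.3) = 4/17; seller share = |εd|/(εs + |εd|) = 13/17.
So producers capture 13/17 of the subsidy.

Producer share = 13/17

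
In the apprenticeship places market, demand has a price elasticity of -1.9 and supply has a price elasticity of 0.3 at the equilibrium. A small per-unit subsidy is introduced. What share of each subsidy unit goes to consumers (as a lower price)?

For a small subsidy around the equilibrium, the benefit split depends on the relative slopes, which at a point are proportional to the elasticities.
Buyer share = εs/(εs + |εd|) = 0.3/(0.3 + 1.9) = 3/22; seller share = |εd|/(εs + |εd|) = 19/22.

Consumer share = 3/22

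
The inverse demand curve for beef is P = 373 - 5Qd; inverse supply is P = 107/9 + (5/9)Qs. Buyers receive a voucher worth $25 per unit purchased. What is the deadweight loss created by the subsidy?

Pre-subsidy: 373 - 5Q = 107/9 + (5/9)Q gives Q* = 65 and P* = 48.
With the rebate, buyers effectively pay Pb = Ps − 25, where Ps is the price sellers receive.
On the curves, Pb = 373 - 5Q and Ps = 107/9 + (5/9)Q; the wedge Ps − Pb = 25 gives 107/9 + (5/9)Q − (373 - 5Q) = 25, so Q' = 69.5.
Then Pb = 373 − 5·69.5 = 25.5 and Ps = 107/9 + (5/9)·69.5 = 50.5.
The subsidy expands output by 69.5 − 65 = 4.5 past the efficient level; on those units the gap between marginal cost and willingness to pay runs from 0 up to 25.
DWL = ½ × 25 × 4.5 = 56.25.

Deadweight loss = $56.25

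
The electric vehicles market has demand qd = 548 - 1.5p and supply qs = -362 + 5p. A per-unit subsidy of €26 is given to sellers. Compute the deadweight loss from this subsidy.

Pre-subsidy: 548 - 1.5p = -362 + 5p gives p* = 140, q* = 338.
With the subsidy, sellers receive ps = pb + 26 for each unit, where pb is the price buyers pay.
Supply in terms of pb becomes qs = -362 + 5(pb + 26) = -232 + 5pb. Setting this equal to demand: 548 - 1.5pb = -232 + 5pb, so pb = 120.
Sellers receive ps = 120 + 26 = 146; q' = 548 − 1.5·120 = 368.
The subsidy expands output by 368 − 338 = 30 past the efficient level; on those units the gap between marginal cost and willingness to pay runs from 0 up to 26.
DWL = ½ × 26 × 30 = 390.

Deadweight loss = €390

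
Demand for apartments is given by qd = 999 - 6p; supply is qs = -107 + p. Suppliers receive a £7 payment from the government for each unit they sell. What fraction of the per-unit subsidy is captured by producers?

Producer share = 6/7

Pre-subsidy: 999 - 6p = -107 + p gives p* = 158, q* = 51.
With the subsidy, sellers receive ps = pb + 7 for each unit, where pb is the price buyers pay.
Supply in terms of pb becomes qs = -107 + 1(pb + 7) = -100 + pb. Setting this equal to demand: 999 - 6pb = -100 + pb, so pb = 157.
Sellers receive ps = 157 + 7 = 164; q' = 999 − 6·157 = 57.
Buyers' price falls by p* − pb = 158 − 157 = 1; sellers' price rises by ps − p* = 164 − 158 = 6.
So producers capture 6/7 = 6/7 of each unit of subsidy.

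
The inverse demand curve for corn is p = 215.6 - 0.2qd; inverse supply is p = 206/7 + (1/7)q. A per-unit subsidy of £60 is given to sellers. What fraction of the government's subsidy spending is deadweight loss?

Pre-subsidy: 215.6 - 0.2q = 206/7 + (1/7)q gives q* = 543 and p* = 107.
With the subsidy, sellers receive ps = pb + 60 for each unit, where pb is the price buyers pay.
On the curves, pb = 215.6 - 0.2q and ps = 206/7 + (1/7)q; the wedge ps − pb = 60 gives 206/7 + (1/7)q − (215.6 - 0.2q) = 60, so q' = 718.
Then pb = 215.6 − 0.2·718 = 72 and ps = 206/7 + (1/7)·718 = 132.
ΔCS = ½(543 + 718)(107 − 72) = 22067.5; ΔPS = ½(543 + 718)(132 − 107) = 15762.5.
Government spending = 60 × 718 = 43080.
DWL = ½ × 60 × (718 − 543) = 5250; fraction = 5250 / 43080 = 175/1436.

DWL / government spending = 175/1436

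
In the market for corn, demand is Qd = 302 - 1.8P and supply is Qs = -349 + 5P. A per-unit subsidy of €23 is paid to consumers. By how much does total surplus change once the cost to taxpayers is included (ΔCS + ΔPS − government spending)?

Pre-subsidy: 302 - 1.8P = -349 + 5P gives P* = 3255/34, Q* = 4409/34.
With the rebate, buyers effectively pay Pb = Ps − 23, where Ps is the price sellers receive.
Demand in terms of Ps becomes Qd = 302 − 1.8(Ps − 23) = 343.4 - 1.8Ps. Setting this equal to supply: 343.4 - 1.8Ps = -349 + 5Ps, so Ps = 1731/17.
Buyers pay Pb = 1731/17 − 23 = 1340/17; Q' = -349 + 5·(1731/17) = 2722/17.
ΔCS = ½(4409/34 + 2722/17)(3255/34 − 1340/17) = 5665475/2312; ΔPS = ½(4409/34 + 2722/17)(1731/17 − 3255/34) = 2039571/2312.
Government spending = 23 × 2722/17 = 62606/17.
Net change = 5665475/2312 + 2039571/2312 − 62606/17 = -23805/68. The loss equals the DWL triangle ½·23·1035/34.

Net change in total surplus = -23805/68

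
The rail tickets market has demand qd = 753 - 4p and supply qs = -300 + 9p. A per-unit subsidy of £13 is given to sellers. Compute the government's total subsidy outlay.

Pre-subsidy: 753 - 4p = -300 + 9p gives p* = 81, q* = 429.
With the subsidy, sellers receive ps = pb + 13 for each unit, where pb is the price buyers pay.
Supply in terms of pb becomes qs = -300 + 9(pb + 13) = -183 + 9pb. Setting this equal to demand: 753 - 4pb = -183 + 9pb, so pb = 72.
Sellers receive ps = 72 + 13 = 85; q' = 753 − 4·72 = 465.
Government outlay = subsidy × quantity = 13 × 465 = 6045.

Government cost = £6045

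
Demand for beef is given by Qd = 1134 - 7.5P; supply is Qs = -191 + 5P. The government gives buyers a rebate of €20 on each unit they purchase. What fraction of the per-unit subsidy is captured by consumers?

Consumer share = 0.4

Pre-subsidy: 1134 - 7.5P = -191 + 5P gives P* = 106, Q* = 339.
With the rebate, buyers effectively pay Pb = Ps − 20, where Ps is the price sellers receive.
Demand in terms of Ps becomes Qd = 1134 − 7.5(Ps − 20) = 1284 - 7.5Ps. Setting this equal to supply: 1284 - 7.5Ps = -191 + 5Ps, so Ps = 118.
Buyers pay Pb = 118 − 20 = 98; Q' = -191 + 5·118 = 399.
Buyers' price falls by P* − Pb = 106 − 98 = 8; sellers' price rises by Ps − P* = 118 − 106 = 12.
So consumers capture 8/20 = 0.4 of each unit of subsidy.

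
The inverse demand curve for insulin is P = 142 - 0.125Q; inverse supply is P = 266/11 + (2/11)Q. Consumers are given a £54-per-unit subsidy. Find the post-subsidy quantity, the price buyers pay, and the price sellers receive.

Q' = 560; buyers pay £72; sellers receive £126

Pre-subsidy: 142 - 0.125Q = 266/11 + (2/11)Q gives Q* = 384 and P* = 94.
With the rebate, buyers effectively pay Pb = Ps − 54, where Ps is the price sellers receive.
On the curves, Pb = 142 - 0.125Q and Ps = 266/11 + (2/11)Q; the wedge Ps − Pb = 54 gives 266/11 + (2/11)Q − (142 - 0.125Q) = 54, so Q' = 560.
Then Pb = 142 − 0.125·560 = 72 and Ps = 266/11 + (2/11)·560 = 126.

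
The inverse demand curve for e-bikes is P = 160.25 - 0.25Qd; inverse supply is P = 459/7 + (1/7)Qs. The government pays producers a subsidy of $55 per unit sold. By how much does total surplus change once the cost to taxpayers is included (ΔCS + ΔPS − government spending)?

Pre-subsidy: 160.25 - 0.25Q = 459/7 + (1/7)Q gives Q* = 241 and P* = 100.
With the subsidy, sellers receive Ps = Pb + 55 for each unit, where Pb is the price buyers pay.
On the curves, Pb = 160.25 - 0.25Q and Ps = 459/7 + (1/7)Q; the wedge Ps − Pb = 55 gives 459/7 + (1/7)Q − (160.25 - 0.25Q) = 55, so Q' = 381.
Then Pb = 160.25 − 0.25·381 = 65 and Ps = 459/7 + (1/7)·381 = 120.
ΔCS = ½(241 + 381)(100 − 65) = 10885; ΔPS = ½(241 + 381)(120 − 100) = 6220.
Government spending = 55 × 381 = 20955.
Net change = 10885 + 6220 − 20955 = -3850. The loss equals the DWL triangle ½·55·140.

Net change in total surplus = -$3850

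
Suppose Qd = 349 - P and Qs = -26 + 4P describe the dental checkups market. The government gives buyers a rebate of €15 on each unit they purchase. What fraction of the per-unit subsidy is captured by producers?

Producer share = 0.2

Pre-subsidy: 349 - P = -26 + 4P gives P* = 75, Q* = 274.
With the rebate, buyers effectively pay Pb = Ps − 15, where Ps is the price sellers receive.
Demand in terms of Ps becomes Qd = 349 − 1(Ps − 15) = 364 - Ps. Setting this equal to supply: 364 - Ps = -26 + 4Ps, so Ps = 78.
Buyers pay Pb = 78 − 15 = 63; Q' = -26 + 4·78 = 286.
Buyers' price falls by P* − Pb = 75 − 63 = 12; sellers' price rises by Ps − P* = 78 − 75 = 3.
So producers capture 3/15 = 0.2 of each unit of subsidy.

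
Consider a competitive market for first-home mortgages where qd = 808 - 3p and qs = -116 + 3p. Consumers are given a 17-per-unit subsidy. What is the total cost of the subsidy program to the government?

Pre-subsidy: 808 - 3p = -116 + 3p gives p* = 154, q* = 346.
With the rebate, buyers effectively pay pb = ps − 17, where ps is the price sellers receive.
Demand in terms of ps becomes qd = 808 − 3(ps − 17) = 859 - 3ps. Setting this equal to supply: 859 - 3ps = -116 + 3ps, so ps = 162.5.
Buyers pay pb = 162.5 − 17 = 145.5; q' = -116 + 3·162.5 = 371.5.
Government outlay = subsidy × quantity = 17 × 371.5 = 6315.5.

Government cost = 6315.5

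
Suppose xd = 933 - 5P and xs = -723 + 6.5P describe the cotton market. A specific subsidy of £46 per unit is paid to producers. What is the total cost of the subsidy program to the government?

Pre-subsidy: 933 - 5P = -723 + 6.5P gives P* = 144, x* = 213.
With the subsidy, sellers receive Ps = Pb + 46 for each unit, where Pb is the price buyers pay.
Supply in terms of Pb becomes xs = -723 + 6.5(Pb + 46) = -424 + 6.5Pb. Setting this equal to demand: 933 - 5Pb = -424 + 6.5Pb, so Pb = 118.
Sellers receive Ps = 118 + 46 = 164; x' = 933 − 5·118 = 343.
Government outlay = subsidy × quantity = 46 × 343 = 15778.

Government cost = £15778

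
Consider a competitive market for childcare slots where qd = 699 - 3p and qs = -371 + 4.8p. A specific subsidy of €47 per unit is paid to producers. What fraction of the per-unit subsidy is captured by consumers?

Pre-subsidy: 699 - 3p = -371 + 4.8p gives p* = 5350/39, q* = 3737/13.
With the subsidy, sellers receive ps = pb + 47 for each unit, where pb is the price buyers pay.
Supply in terms of pb becomes qs = -371 + 4.8(pb + 47) = -145.4 + 4.8pb. Setting this equal to demand: 699 - 3pb = -145.4 + 4.8pb, so pb = 4222/39.
Sellers receive ps = 4222/39 + 47 = 6055/39; q' = 699 − 3·(4222/39) = 4865/13.
Buyers' price falls by p* − pb = 5350/39 − 4222/39 = 376/13; sellers' price rises by ps − p* = 6055/39 − 5350/39 = 235/13.
So consumers capture (376/13)/47 = 8/13 of each unit of subsidy.

Consumer share = 8/13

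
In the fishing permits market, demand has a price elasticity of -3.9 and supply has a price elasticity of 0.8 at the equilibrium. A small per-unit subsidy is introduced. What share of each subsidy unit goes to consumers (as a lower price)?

For a small subsidy around the equilibrium, the benefit split depends on the relative slopes, which at a point are proportional to the elasticities.
Buyer share = εs/(εs + |εd|) = 0.8/(0.8 + 3.9) = 8/47; seller share = |εd|/(εs + |εd|) = 39/47.

Consumer share = 8/47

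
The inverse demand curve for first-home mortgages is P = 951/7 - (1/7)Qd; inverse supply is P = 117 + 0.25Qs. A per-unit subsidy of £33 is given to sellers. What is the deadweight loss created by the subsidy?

Pre-subsidy: 951/7 - (1/7)Q = 117 + 0.25Q gives Q* = 48 and P* = 129.
With the subsidy, sellers receive Ps = Pb + 33 for each unit, where Pb is the price buyers pay.
On the curves, Pb = 951/7 - (1/7)Q and Ps = 117 + 0.25Q; the wedge Ps − Pb = 33 gives 117 + 0.25Q − (951/7 - (1/7)Q) = 33, so Q' = 132.
Then Pb = 951/7 − (1/7)·132 = 117 and Ps = 117 + 0.25·132 = 150.
The subsidy expands output by 132 − 48 = 84 past the efficient level; on those units the gap between marginal cost and willingness to pay runs from 0 up to 33.
DWL = ½ × 33 × 84 = 1386.

Deadweight loss = £1386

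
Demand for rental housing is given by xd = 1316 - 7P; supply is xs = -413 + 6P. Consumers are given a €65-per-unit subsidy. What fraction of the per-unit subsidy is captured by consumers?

Consumer share = 6/13

Pre-subsidy: 1316 - 7P = -413 + 6P gives P* = 133, x* = 385.
With the rebate, buyers effectively pay Pb = Ps − 65, where Ps is the price sellers receive.
Demand in terms of Ps becomes xd = 1316 − 7(Ps − 65) = 1771 - 7Ps. Setting this equal to supply: 1771 - 7Ps = -413 + 6Ps, so Ps = 168.
Buyers pay Pb = 168 − 65 = 103; x' = -413 + 6·168 = 595.
Buyers' price falls by P* − Pb = 133 − 103 = 30; sellers' price rises by Ps − P* = 168 − 133 = 35.
So consumers capture 30/65 = 6/13 of each unit of subsidy.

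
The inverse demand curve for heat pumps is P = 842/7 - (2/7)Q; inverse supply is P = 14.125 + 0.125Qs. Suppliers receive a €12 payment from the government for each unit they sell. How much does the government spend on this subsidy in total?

Pre-subsidy: 842/7 - (2/7)Q = 14.125 + 0.125Q gives Q* = 5945/23 and P* = 1068/23.
With the subsidy, sellers receive Ps = Pb + 12 for each unit, where Pb is the price buyers pay.
On the curves, Pb = 842/7 - (2/7)Q and Ps = 14.125 + 0.125Q; the wedge Ps − Pb = 12 gives 14.125 + 0.125Q − (842/7 - (2/7)Q) = 12, so Q' = 6617/23.
Then Pb = 842/7 − (2/7)·(6617/23) = 876/23 and Ps = 14.125 + 0.125·(6617/23) = 1152/23.
Government outlay = subsidy × quantity = 12 × 6617/23 = 79404/23.

Government cost = 79404/23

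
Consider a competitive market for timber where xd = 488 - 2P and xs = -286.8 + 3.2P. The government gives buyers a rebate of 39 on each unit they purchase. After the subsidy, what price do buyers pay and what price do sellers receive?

Pre-subsidy: 488 - 2P = -286.8 + 3.2P gives P* = 149, x* = 190.
With the rebate, buyers effectively pay Pb = Ps − 39, where Ps is the price sellers receive.
Demand in terms of Ps becomes xd = 488 − 2(Ps − 39) = 566 - 2Ps. Setting this equal to supply: 566 - 2Ps = -286.8 + 3.2Ps, so Ps = 164.
Buyers pay Pb = 164 − 39 = 125; x' = -286.8 + 3.2·164 = 238.

Buyers pay 125; sellers receive 164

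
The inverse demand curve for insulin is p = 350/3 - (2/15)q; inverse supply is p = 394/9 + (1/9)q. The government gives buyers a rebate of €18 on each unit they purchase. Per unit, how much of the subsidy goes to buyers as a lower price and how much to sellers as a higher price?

Pre-subsidy: 350/3 - (2/15)q = 394/9 + (1/9)q gives q* = 3280/11 and p* = 846/11.
With the rebate, buyers effectively pay pb = ps − 18, where ps is the price sellers receive.
On the curves, pb = 350/3 - (2/15)q and ps = 394/9 + (1/9)q; the wedge ps − pb = 18 gives 394/9 + (1/9)q − (350/3 - (2/15)q) = 18, so q' = 4090/11.
Then pb = 350/3 − (2/15)·(4090/11) = 738/11 and ps = 394/9 + (1/9)·(4090/11) = 936/11.
Buyers' price falls by p* − pb = 846/11 − 738/11 = 108/11; sellers' price rises by ps − p* = 936/11 − 846/11 = 90/11.

Buyers gain 108/11 per unit; sellers gain 90/11 per unit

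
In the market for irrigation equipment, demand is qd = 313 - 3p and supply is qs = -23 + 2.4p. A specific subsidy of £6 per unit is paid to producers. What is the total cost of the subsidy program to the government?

Pre-subsidy: 313 - 3p = -23 + 2.4p gives p* = 560/9, q* = 379/3.
With the subsidy, sellers receive ps = pb + 6 for each unit, where pb is the price buyers pay.
Supply in terms of pb becomes qs = -23 + 2.4(pb + 6) = -8.6 + 2.4pb. Setting this equal to demand: 313 - 3pb = -8.6 + 2.4pb, so pb = 536/9.
Sellers receive ps = 536/9 + 6 = 590/9; q' = 313 − 3·(536/9) = 403/3.
Government outlay = subsidy × quantity = 6 × 403/3 = 806.

Government cost = £806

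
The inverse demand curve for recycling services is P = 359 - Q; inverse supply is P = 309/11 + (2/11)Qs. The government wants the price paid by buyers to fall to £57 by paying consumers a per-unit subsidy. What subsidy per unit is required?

At a buyer price of 57, quantity demanded is 359 − 1·57 = 302.
Sellers supply 302 only when they receive Ps = 309/11 + (2/11)·302 = 83.
s = Ps − Pb = 83 − 57 = 26.

Required subsidy s = £26 per unit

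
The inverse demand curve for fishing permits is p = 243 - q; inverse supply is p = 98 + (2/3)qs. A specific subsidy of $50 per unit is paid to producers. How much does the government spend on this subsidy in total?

Government cost = $5850

Pre-subsidy: 243 - q = 98 + (2/3)q gives q* = 87 and p* = 156.
With the subsidy, sellers receive ps = pb + 50 for each unit, where pb is the price buyers pay.
On the curves, pb = 243 - q and ps = 98 + (2/3)q; the wedge ps − pb = 50 gives 98 + (2/3)q − (243 - q) = 50, so q' = 117.
Then pb = 243 − 1·117 = 126 and ps = 98 + (2/3)·117 = 176.
Government outlay = subsidy × quantity = 50 × 117 = 5850.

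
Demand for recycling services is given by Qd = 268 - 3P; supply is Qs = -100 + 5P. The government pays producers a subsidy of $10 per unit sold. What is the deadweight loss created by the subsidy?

Pre-subsidy: 268 - 3P = -100 + 5P gives P* = 46, Q* = 130.
With the subsidy, sellers receive Ps = Pb + 10 for each unit, where Pb is the price buyers pay.
Supply in terms of Pb becomes Qs = -100 + 5(Pb + 10) = -50 + 5Pb. Setting this equal to demand: 268 - 3Pb = -50 + 5Pb, so Pb = 39.75.
Sellers receive Ps = 39.75 + 10 = 49.75; Q' = 268 − 3·39.75 = 148.75.
The subsidy expands output by 148.75 − 130 = 18.75 past the efficient level; on those units the gap between marginal cost and willingness to pay runs from 0 up to 10.
DWL = ½ × 10 × 18.75 = 93.75.

Deadweight loss = $93.75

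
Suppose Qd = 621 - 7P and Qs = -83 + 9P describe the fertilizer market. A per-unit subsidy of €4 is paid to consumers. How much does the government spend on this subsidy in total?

Government cost = €1315

Pre-subsidy: 621 - 7P = -83 + 9P gives P* = 44, Q* = 313.
With the rebate, buyers effectively pay Pb = Ps − 4, where Ps is the price sellers receive.
Demand in terms of Ps becomes Qd = 621 − 7(Ps − 4) = 649 - 7Ps. Setting this equal to supply: 649 - 7Ps = -83 + 9Ps, so Ps = 45.75.
Buyers pay Pb = 45.75 − 4 = 41.75; Q' = -83 + 9·45.75 = 328.75.
Government outlay = subsidy × quantity = 4 × 328.75 = 1315.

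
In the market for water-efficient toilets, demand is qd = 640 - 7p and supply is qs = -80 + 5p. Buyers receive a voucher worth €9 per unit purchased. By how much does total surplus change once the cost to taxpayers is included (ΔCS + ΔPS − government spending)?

Pre-subsidy: 640 - 7p = -80 + 5p gives p* = 60, q* = 220.
With the rebate, buyers effectively pay pb = ps − 9, where ps is the price sellers receive.
Demand in terms of ps becomes qd = 640 − 7(ps − 9) = 703 - 7ps. Setting this equal to supply: 703 - 7ps = -80 + 5ps, so ps = 65.25.
Buyers pay pb = 65.25 − 9 = 56.25; q' = -80 + 5·65.25 = 246.25.
ΔCS = ½(220 + 246.25)(60 − 56.25) = 874.21875; ΔPS = ½(220 + 246.25)(65.25 − 60) = 1223.90625.
Government spending = 9 × 246.25 = 2216.25.
Net change = 874.21875 + 1223.90625 − 2216.25 = -118.125. The loss equals the DWL triangle ½·9·26.25.

Net change in total surplus = -€118.125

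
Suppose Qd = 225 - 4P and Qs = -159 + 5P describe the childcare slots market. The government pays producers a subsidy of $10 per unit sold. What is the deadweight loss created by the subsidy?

Deadweight loss = 1000/9

Pre-subsidy: 225 - 4P = -159 + 5P gives P* = 128/3, Q* = 163/3.
With the subsidy, sellers receive Ps = Pb + 10 for each unit, where Pb is the price buyers pay.
Supply in terms of Pb becomes Qs = -159 + 5(Pb + 10) = -109 + 5Pb. Setting this equal to demand: 225 - 4Pb = -109 + 5Pb, so Pb = 334/9.
Sellers receive Ps = 334/9 + 10 = 424/9; Q' = 225 − 4·(334/9) = 689/9.
The subsidy expands output by 689/9 − 163/3 = 200/9 past the efficient level; on those units the gap between marginal cost and willingness to pay runs from 0 up to 10.
DWL = ½ × 10 × 200/9 = 1000/9.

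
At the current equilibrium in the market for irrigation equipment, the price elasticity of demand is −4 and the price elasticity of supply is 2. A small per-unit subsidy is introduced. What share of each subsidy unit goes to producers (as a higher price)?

Producer share = 2/3

For a small subsidy around the equilibrium, the benefit split depends on the relative slopes, which at a point are proportional to the elasticities.
Buyer share = εs/(εs + |εd|) = 2/(2 + 4) = 1/3; seller share = |εd|/(εs + |εd|) = 2/3.
So producers capture 2/3 of the subsidy.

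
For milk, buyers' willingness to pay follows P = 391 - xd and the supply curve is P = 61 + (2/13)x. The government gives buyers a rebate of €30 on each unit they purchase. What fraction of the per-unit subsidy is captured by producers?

Producer share = 2/15

Pre-subsidy: 391 - x = 61 + (2/13)x gives x* = 286 and P* = 105.
With the rebate, buyers effectively pay Pb = Ps − 30, where Ps is the price sellers receive.
On the curves, Pb = 391 - x and Ps = 61 + (2/13)x; the wedge Ps − Pb = 30 gives 61 + (2/13)x − (391 - x) = 30, so x' = 312.
Then Pb = 391 − 1·312 = 79 and Ps = 61 + (2/13)·312 = 109.
Buyers' price falls by P* − Pb = 105 − 79 = 26; sellers' price rises by Ps − P* = 109 − 105 = 4.
So producers capture 4/30 = 2/15 of each unit of subsidy.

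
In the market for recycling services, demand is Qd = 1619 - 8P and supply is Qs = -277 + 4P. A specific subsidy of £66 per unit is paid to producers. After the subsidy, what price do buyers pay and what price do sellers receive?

Pre-subsidy: 1619 - 8P = -277 + 4P gives P* = 158, Q* = 355.
With the subsidy, sellers receive Ps = Pb + 66 for each unit, where Pb is the price buyers pay.
Supply in terms of Pb becomes Qs = -277 + 4(Pb + 66) = -13 + 4Pb. Setting this equal to demand: 1619 - 8Pb = -13 + 4Pb, so Pb = 136.
Sellers receive Ps = 136 + 66 = 202; Q' = 1619 − 8·136 = 531.

Buyers pay £136; sellers receive £202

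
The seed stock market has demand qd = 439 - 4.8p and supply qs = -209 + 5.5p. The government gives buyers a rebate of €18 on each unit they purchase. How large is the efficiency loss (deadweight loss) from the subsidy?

Deadweight loss = 42768/103

Pre-subsidy: 439 - 4.8p = -209 + 5.5p gives p* = 6480/103, q* = 14113/103.
With the rebate, buyers effectively pay pb = ps − 18, where ps is the price sellers receive.
Demand in terms of ps becomes qd = 439 − 4.8(ps − 18) = 525.4 - 4.8ps. Setting this equal to supply: 525.4 - 4.8ps = -209 + 5.5ps, so ps = 7344/103.
Buyers pay pb = 7344/103 − 18 = 5490/103; q' = -209 + 5.5·(7344/103) = 18865/103.
The subsidy expands output by 18865/103 − 14113/103 = 4752/103 past the efficient level; on those units the gap between marginal cost and willingness to pay runs from 0 up to 18.
DWL = ½ × 18 × 4752/103 = 42768/103.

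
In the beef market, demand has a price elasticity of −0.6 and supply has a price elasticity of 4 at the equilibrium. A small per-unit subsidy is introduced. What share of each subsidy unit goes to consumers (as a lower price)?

Consumer share = 20/23

For a small subsidy around the equilibrium, the benefit split depends on the relative slopes, which at a point are proportional to the elasticities.
Buyer share = εs/(εs + |εd|) = 4/(4 + 0.6) = 20/23; seller share = |εd|/(εs + |εd|) = 3/23.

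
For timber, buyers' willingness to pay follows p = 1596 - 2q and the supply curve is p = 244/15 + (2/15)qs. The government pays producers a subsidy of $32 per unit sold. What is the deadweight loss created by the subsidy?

Pre-subsidy: 1596 - 2q = 244/15 + (2/15)q gives q* = 740.5 and p* = 115.
With the subsidy, sellers receive ps = pb + 32 for each unit, where pb is the price buyers pay.
On the curves, pb = 1596 - 2q and ps = 244/15 + (2/15)q; the wedge ps − pb = 32 gives 244/15 + (2/15)q − (1596 - 2q) = 32, so q' = 755.5.
Then pb = 1596 − 2·755.5 = 85 and ps = 244/15 + (2/15)·755.5 = 117.
The subsidy expands output by 755.5 − 740.5 = 15 past the efficient level; on those units the gap between marginal cost and willingness to pay runs from 0 up to 32.
DWL = ½ × 32 × 15 = 240.

Deadweight loss = $240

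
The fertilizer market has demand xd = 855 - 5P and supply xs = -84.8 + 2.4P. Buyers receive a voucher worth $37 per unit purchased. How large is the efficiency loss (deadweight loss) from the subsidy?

Deadweight loss = $1110

Pre-subsidy: 855 - 5P = -84.8 + 2.4P gives P* = 127, x* = 220.
With the rebate, buyers effectively pay Pb = Ps − 37, where Ps is the price sellers receive.
Demand in terms of Ps becomes xd = 855 − 5(Ps − 37) = 1040 - 5Ps. Setting this equal to supply: 1040 - 5Ps = -84.8 + 2.4Ps, so Ps = 152.
Buyers pay Pb = 152 − 37 = 115; x' = -84.8 + 2.4·152 = 280.
The subsidy expands output by 280 − 220 = 60 past the efficient level; on those units the gap between marginal cost and willingness to pay runs from 0 up to 37.
DWL = ½ × 37 × 60 = 1110.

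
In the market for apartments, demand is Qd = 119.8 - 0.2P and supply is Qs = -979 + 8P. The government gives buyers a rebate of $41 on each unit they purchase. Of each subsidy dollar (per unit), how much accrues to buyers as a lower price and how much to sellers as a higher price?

Buyers gain $40 per unit; sellers gain $1 per unit

Pre-subsidy: 119.8 - 0.2P = -979 + 8P gives P* = 134, Q* = 93.
With the rebate, buyers effectively pay Pb = Ps − 41, where Ps is the price sellers receive.
Demand in terms of Ps becomes Qd = 119.8 − 0.2(Ps − 41) = 128 - 0.2Ps. Setting this equal to supply: 128 - 0.2Ps = -979 + 8Ps, so Ps = 135.
Buyers pay Pb = 135 − 41 = 94; Q' = -979 + 8·135 = 101.
Buyers' price falls by P* − Pb = 134 − 94 = 40; sellers' price rises by Ps − P* = 135 − 134 = 1.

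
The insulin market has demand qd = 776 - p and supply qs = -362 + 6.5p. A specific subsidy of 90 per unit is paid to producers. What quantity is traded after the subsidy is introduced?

Pre-subsidy: 776 - p = -362 + 6.5p gives p* = 2276/15, q* = 9364/15.
With the subsidy, sellers receive ps = pb + 90 for each unit, where pb is the price buyers pay.
Supply in terms of pb becomes qs = -362 + 6.5(pb + 90) = 223 + 6.5pb. Setting this equal to demand: 776 - pb = 223 + 6.5pb, so pb = 1106/15.
Sellers receive ps = 1106/15 + 90 = 2456/15; q' = 776 − 1·(1106/15) = 10534/15.

q' = 10534/15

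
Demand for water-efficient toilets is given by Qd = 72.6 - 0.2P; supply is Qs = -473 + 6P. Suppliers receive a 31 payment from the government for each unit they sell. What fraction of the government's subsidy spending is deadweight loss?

DWL / government spending = 3/61

Pre-subsidy: 72.6 - 0.2P = -473 + 6P gives P* = 88, Q* = 55.
With the subsidy, sellers receive Ps = Pb + 31 for each unit, where Pb is the price buyers pay.
Supply in terms of Pb becomes Qs = -473 + 6(Pb + 31) = -287 + 6Pb. Setting this equal to demand: 72.6 - 0.2Pb = -287 + 6Pb, so Pb = 58.
Sellers receive Ps = 58 + 31 = 89; Q' = 72.6 − 0.2·58 = 61.
ΔCS = ½(55 + 61)(88 − 58) = 1740; ΔPS = ½(55 + 61)(89 − 88) = 58.
Government spending = 31 × 61 = 1891.
DWL = ½ × 31 × (61 − 55) = 93; fraction = 93 / 1891 = 3/61.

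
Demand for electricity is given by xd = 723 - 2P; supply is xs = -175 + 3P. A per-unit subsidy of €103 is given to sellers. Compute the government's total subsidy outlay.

Pre-subsidy: 723 - 2P = -175 + 3P gives P* = 179.6, x* = 363.8.
With the subsidy, sellers receive Ps = Pb + 103 for each unit, where Pb is the price buyers pay.
Supply in terms of Pb becomes xs = -175 + 3(Pb + 103) = 134 + 3Pb. Setting this equal to demand: 723 - 2Pb = 134 + 3Pb, so Pb = 117.8.
Sellers receive Ps = 117.8 + 103 = 220.8; x' = 723 − 2·117.8 = 487.4.
Government outlay = subsidy × quantity = 103 × 487.4 = 50202.2.

Government cost = €50202.2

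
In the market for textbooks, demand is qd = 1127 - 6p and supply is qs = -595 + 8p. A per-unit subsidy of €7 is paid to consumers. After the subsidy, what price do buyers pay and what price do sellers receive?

Pre-subsidy: 1127 - 6p = -595 + 8p gives p* = 123, q* = 389.
With the rebate, buyers effectively pay pb = ps − 7, where ps is the price sellers receive.
Demand in terms of ps becomes qd = 1127 − 6(ps − 7) = 1169 - 6ps. Setting this equal to supply: 1169 - 6ps = -595 + 8ps, so ps = 126.
Buyers pay pb = 126 − 7 = 119; q' = -595 + 8·126 = 413.

Buyers pay €119; sellers receive €126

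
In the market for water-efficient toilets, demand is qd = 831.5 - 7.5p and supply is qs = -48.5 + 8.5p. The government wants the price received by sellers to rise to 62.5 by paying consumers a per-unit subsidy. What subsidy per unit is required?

Required subsidy s = 16 per unit

At a seller price of 62.5, quantity supplied is -48.5 + 8.5·62.5 = 482.75.
Buyers absorb 482.75 only when they pay pb with 831.5 − 7.5·pb = 482.75, i.e. pb = 46.5.
s = ps − pb = 62.5 − 46.5 = 16.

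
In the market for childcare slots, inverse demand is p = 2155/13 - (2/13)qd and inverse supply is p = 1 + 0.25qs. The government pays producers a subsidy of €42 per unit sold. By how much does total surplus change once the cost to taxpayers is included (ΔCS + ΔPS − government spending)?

Pre-subsidy: 2155/13 - (2/13)q = 1 + 0.25q gives q* = 408 and p* = 103.
With the subsidy, sellers receive ps = pb + 42 for each unit, where pb is the price buyers pay.
On the curves, pb = 2155/13 - (2/13)q and ps = 1 + 0.25q; the wedge ps − pb = 42 gives 1 + 0.25q − (2155/13 - (2/13)q) = 42, so q' = 512.
Then pb = 2155/13 − (2/13)·512 = 87 and ps = 1 + 0.25·512 = 129.
ΔCS = ½(408 + 512)(103 − 87) = 7360; ΔPS = ½(408 + 512)(129 − 103) = 11960.
Government spending = 42 × 512 = 21504.
Net change = 7360 + 11960 − 21504 = -2184. The loss equals the DWL triangle ½·42·104.

Net change in total surplus = -€2184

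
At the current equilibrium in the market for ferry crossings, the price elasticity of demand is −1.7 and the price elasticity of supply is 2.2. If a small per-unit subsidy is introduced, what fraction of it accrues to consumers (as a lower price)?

For a small subsidy around the equilibrium, the benefit split depends on the relative slopes, which at a point are proportional to the elasticities.
Buyer share = εs/(εs + |εd|) = 2.2/(2.2 + 1.7) = 22/39; seller share = |εd|/(εs + |εd|) = 17/39.

Consumer share = 22/39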